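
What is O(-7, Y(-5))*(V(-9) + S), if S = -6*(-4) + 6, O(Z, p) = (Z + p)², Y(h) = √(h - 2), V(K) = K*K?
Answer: 4662 - 1554*I*√7 ≈ 4662.0 - 4111.5*I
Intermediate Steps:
V(K) = K²
Y(h) = √(-2 + h)
S = 30 (S = 24 + 6 = 30)
O(-7, Y(-5))*(V(-9) + S) = (-7 + √(-2 - 5))²*((-9)² + 30) = (-7 + √(-7))²*(81 + 30) = (-7 + I*√7)²*111 = 111*(-7 + I*√7)²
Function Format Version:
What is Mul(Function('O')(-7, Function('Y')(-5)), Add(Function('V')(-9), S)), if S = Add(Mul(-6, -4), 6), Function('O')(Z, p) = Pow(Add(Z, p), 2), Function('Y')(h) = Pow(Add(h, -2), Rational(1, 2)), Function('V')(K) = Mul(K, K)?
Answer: Add(4662, Mul(-1554, I, Pow(7, Rational(1, 2)))) ≈ Add(4662.0, Mul(-4111.5, I))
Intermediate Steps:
Function('V')(K) = Pow(K, 2)
Function('Y')(h) = Pow(Add(-2, h), Rational(1, 2))
S = 30 (S = Add(24, 6) = 30)
Mul(Function('O')(-7, Function('Y')(-5)), Add(Function('V')(-9), S)) = Mul(Pow(Add(-7, Pow(Add(-2, -5), Rational(1, 2))), 2), Add(Pow(-9, 2), 30)) = Mul(Pow(Add(-7, Pow(-7, Rational(1, 2))), 2), Add(81, 30)) = Mul(Pow(Add(-7, Mul(I, Pow(7, Rational(1, 2)))), 2), 111) = Mul(111, Pow(Add(-7, Mul(I, Pow(7, Rational(1, 2)))), 2))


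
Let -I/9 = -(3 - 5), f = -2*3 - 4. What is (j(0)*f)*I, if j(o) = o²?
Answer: 0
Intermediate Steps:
f = -10 (f = -6 - 4 = -10)
I = -18 (I = -(-9)*(3 - 5) = -(-9)*(-2) = -9*2 = -18)
(j(0)*f)*I = (0²*(-10))*(-18) = (0*(-10))*(-18) = 0*(-18) = 0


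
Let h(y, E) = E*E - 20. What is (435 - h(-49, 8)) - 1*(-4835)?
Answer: 5226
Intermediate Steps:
h(y, E) = -20 + E² (h(y, E) = E² - 20 = -20 + E²)
(435 - h(-49, 8)) - 1*(-4835) = (435 - (-20 + 8²)) - 1*(-4835) = (435 - (-20 + 64)) + 4835 = (435 - 1*44) + 4835 = (435 - 44) + 4835 = 391 + 4835 = 5226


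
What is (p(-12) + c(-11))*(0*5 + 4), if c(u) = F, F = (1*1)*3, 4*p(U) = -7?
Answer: 5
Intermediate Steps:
p(U) = -7/4 (p(U) = (¼)*(-7) = -7/4)
F = 3 (F = 1*3 = 3)
c(u) = 3
(p(-12) + c(-11))*(0*5 + 4) = (-7/4 + 3)*(0*5 + 4) = 5*(0 + 4)/4 = (5/4)*4 = 5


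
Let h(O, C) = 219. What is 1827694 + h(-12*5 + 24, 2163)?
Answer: 1827913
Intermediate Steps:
1827694 + h(-12*5 + 24, 2163) = 1827694 + 219 = 1827913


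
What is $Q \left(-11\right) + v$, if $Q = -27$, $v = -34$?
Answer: $263$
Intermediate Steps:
$Q \left(-11\right) + v = \left(-27\right) \left(-11\right) - 34 = 297 - 34 = 263$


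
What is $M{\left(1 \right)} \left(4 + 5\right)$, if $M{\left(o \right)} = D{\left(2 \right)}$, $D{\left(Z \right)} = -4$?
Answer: $-36$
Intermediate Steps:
$M{\left(o \right)} = -4$
$M{\left(1 \right)} \left(4 + 5\right) = - 4 \left(4 + 5\right) = \left(-4\right) 9 = -36$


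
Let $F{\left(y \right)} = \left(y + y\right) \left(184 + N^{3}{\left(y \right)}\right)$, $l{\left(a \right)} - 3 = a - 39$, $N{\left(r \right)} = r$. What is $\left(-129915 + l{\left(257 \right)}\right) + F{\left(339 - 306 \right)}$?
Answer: $2254292$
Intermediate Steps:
$l{\left(a \right)} = -36 + a$ ($l{\left(a \right)} = 3 + \left(a - 39\right) = 3 + \left(-39 + a\right) = -36 + a$)
$F{\left(y \right)} = 2 y \left(184 + y^{3}\right)$ ($F{\left(y \right)} = \left(y + y\right) \left(184 + y^{3}\right) = 2 y \left(184 + y^{3}\right)$)
$\left(-129915 + l{\left(257 \right)}\right) + F{\left(339 - 306 \right)} = \left(-129915 + \left(-36 + 257\right)\right) + 2 \left(339 - 306\right) \left(184 + \left(339 - 306\right)^{3}\right) = \left(-129915 + 221\right) + 2 \left(339 - 306\right) \left(184 + \left(339 - 306\right)^{3}\right) = -129694 + 2 \cdot 33 \left(184 + 33^{3}\right) = -129694 + 2 \cdot 33 \left(184 + 35937\right) = -129694 + 2 \cdot 33 \cdot 36121 = -129694 + 2383986 = 2254292$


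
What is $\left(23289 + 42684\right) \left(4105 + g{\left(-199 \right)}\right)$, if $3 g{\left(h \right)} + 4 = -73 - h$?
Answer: $273502067$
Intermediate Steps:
$g{\left(h \right)} = - \frac{77}{3} - \frac{h}{3}$ ($g{\left(h \right)} = - \frac{4}{3} + \frac{-73 - h}{3} = - \frac{4}{3} - \left(\frac{73}{3} + \frac{h}{3}\right) = - \frac{77}{3} - \frac{h}{3}$)
$\left(23289 + 42684\right) \left(4105 + g{\left(-199 \right)}\right) = \left(23289 + 42684\right) \left(4105 - - \frac{122}{3}\right) = 65973 \left(4105 + \left(- \frac{77}{3} + \frac{199}{3}\right)\right) = 65973 \left(4105 + \frac{122}{3}\right) = 65973 \cdot \frac{12437}{3} = 273502067$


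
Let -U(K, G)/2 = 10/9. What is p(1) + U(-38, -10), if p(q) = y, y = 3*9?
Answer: 223/9 ≈ 24.778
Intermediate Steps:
U(K, G) = -20/9
y = 27
p(q) = 27
p(1) + U(-38, -10) = 27 - 20/9 = 223/9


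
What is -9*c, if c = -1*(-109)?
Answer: -981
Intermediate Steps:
c = 109
-9*c = -9*109 = -981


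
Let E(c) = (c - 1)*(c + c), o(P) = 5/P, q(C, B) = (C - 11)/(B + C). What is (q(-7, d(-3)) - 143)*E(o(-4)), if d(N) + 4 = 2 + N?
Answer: -12735/16 ≈ -795.94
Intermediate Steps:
d(N) = -2 + N (d(N) = -4 + (2 + N) = -2 + N)
q(C, B) = (-11 + C)/(B + C)
E(c) = 2*c*(-1 + c) (E(c) = (-1 + c)*(2*c) = 2*c*(-1 + c))
(q(-7, d(-3)) - 143)*E(o(-4)) = ((-11 - 7)/((-2 - 3) - 7) - 143)*(2*(5/(-4))*(-1 + 5/(-4))) = (-18/(-5 - 7) - 143)*(2*(5*(-1/4))*(-1 + 5*(-1/4))) = (-18/(-12) - 143)*(2*(-5/4)*(-1 - 5/4)) = (-1/12*(-18) - 143)*(2*(-5/4)*(-9/4)) = (3/2 - 143)*(45/8) = -283/2*45/8 = -12735/16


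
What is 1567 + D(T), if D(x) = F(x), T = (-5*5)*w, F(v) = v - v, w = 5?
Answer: 1567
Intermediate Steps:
F(v) = 0
T = -125 (T = -5*5*5 = -25*5 = -125)
D(x) = 0
1567 + D(T) = 1567 + 0 = 1567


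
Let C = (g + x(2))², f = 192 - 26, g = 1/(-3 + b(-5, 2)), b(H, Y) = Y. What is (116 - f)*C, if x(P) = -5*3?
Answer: -12800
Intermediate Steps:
x(P) = -15
g = -1 (g = 1/(-3 + 2) = 1/(-1) = -1)
f = 166
C = 256 (C = (-1 - 15)² = (-16)² = 256)
(116 - f)*C = (116 - 1*166)*256 = (116 - 166)*256 = -50*256 = -12800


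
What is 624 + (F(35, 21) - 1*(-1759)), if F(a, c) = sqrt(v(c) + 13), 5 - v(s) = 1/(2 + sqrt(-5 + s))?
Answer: 2383 + sqrt(642)/6 ≈ 2387.2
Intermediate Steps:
v(s) = 5 - 1/(2 + sqrt(-5 + s))
F(a, c) = sqrt(13 + (9 + 5*sqrt(-5 + c))/(2 + sqrt(-5 + c))) (F(a, c) = sqrt((9 + 5*sqrt(-5 + c))/(2 + sqrt(-5 + c)) + 13) = sqrt(13 + (9 + 5*sqrt(-5 + c))/(2 + sqrt(-5 + c))))
624 + (F(35, 21) - 1*(-1759)) = 624 + (sqrt((35 + 18*sqrt(-5 + 21))/(2 + sqrt(-5 + 21))) - 1*(-1759)) = 624 + (sqrt((35 + 18*sqrt(16))/(2 + sqrt(16))) + 1759) = 624 + (sqrt((35 + 18*4)/(2 + 4)) + 1759) = 624 + (sqrt((35 + 72)/6) + 1759) = 624 + (sqrt((1/6)*107) + 1759) = 624 + (sqrt(107/6) + 1759) = 624 + (sqrt(642)/6 + 1759) = 624 + (1759 + sqrt(642)/6) = 2383 + sqrt(642)/6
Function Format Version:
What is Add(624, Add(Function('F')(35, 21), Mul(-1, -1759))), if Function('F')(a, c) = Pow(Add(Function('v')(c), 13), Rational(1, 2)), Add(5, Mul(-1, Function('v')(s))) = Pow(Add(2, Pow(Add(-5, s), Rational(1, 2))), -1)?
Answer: Add(2383, Mul(Rational(1, 6), Pow(642, Rational(1, 2)))) ≈ 2387.2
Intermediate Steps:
Function('v')(s) = Add(5, Mul(-1, Pow(Add(2, Pow(Add(-5, s), Rational(1, 2))), -1)))
Function('F')(a, c) = Pow(Add(13, Mul(Pow(Add(2, Pow(Add(-5, c), Rational(1, 2))), -1), Add(9, Mul(5, Pow(Add(-5, c), Rational(1, 2)))))), Rational(1, 2)) (Function('F')(a, c) = Pow(Add(Mul(Pow(Add(2, Pow(Add(-5, c), Rational(1, 2))), -1), Add(9, Mul(5, Pow(Add(-5, c), Rational(1, 2))))), 13), Rational(1, 2)) = Pow(Add(13, Mul(Pow(Add(2, Pow(Add(-5, c), Rational(1, 2))), -1), Add(9, Mul(5, Pow(Add(-5, c), Rational(1, 2)))))), Rational(1, 2)))
Add(624, Add(Function('F')(35, 21), Mul(-1, -1759))) = Add(624, Add(Pow(Mul(Pow(Add(2, Pow(Add(-5, 21), Rational(1, 2))), -1), Add(35, Mul(18, Pow(Add(-5, 21), Rational(1, 2))))), Rational(1, 2)), Mul(-1, -1759))) = Add(624, Add(Pow(Mul(Pow(Add(2, Pow(16, Rational(1, 2))), -1), Add(35, Mul(18, Pow(16, Rational(1, 2))))), Rational(1, 2)), 1759)) = Add(624, Add(Pow(Mul(Pow(Add(2, 4), -1), Add(35, Mul(18, 4))), Rational(1, 2)), 1759)) = Add(624, Add(Pow(Mul(Pow(6, -1), Add(35, 72)), Rational(1, 2)), 1759)) = Add(624, Add(Pow(Mul(Rational(1, 6), 107), Rational(1, 2)), 1759)) = Add(624, Add(Pow(Rational(107, 6), Rational(1, 2)), 1759)) = Add(624, Add(Mul(Rational(1, 6), Pow(642, Rational(1, 2))), 1759)) = Add(624, Add(1759, Mul(Rational(1, 6), Pow(642, Rational(1, 2))))) = Add(2383, Mul(Rational(1, 6), Pow(642, Rational(1, 2))))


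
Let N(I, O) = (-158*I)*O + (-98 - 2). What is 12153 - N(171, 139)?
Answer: 3767755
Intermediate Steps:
N(I, O) = -100 - 158*I*O (N(I, O) = -158*I*O - 100 = -100 - 158*I*O)
12153 - N(171, 139) = 12153 - (-100 - 158*171*139) = 12153 - (-100 - 3755502) = 12153 - 1*(-3755602) = 12153 + 3755602 = 3767755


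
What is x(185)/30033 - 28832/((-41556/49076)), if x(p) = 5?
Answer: 3541289235203/104004279 ≈ 34049.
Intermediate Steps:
x(185)/30033 - 28832/((-41556/49076)) = 5/30033 - 28832/((-41556/49076)) = 5*(1/30033) - 28832/((-41556*1/49076)) = 5/30033 - 28832/(-10389/12269) = 5/30033 - 28832*(-12269/10389) = 5/30033 + 353739808/10389 = 3541289235203/104004279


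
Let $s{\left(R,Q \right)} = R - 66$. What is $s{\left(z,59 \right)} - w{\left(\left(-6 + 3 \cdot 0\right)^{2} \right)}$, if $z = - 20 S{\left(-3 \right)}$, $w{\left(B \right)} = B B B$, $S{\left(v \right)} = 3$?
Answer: $-46782$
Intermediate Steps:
$w{\left(B \right)} = B^{3}$ ($w{\left(B \right)} = B^{2} B = B^{3}$)
$z = -60$ ($z = \left(-20\right) 3 = -60$)
$s{\left(R,Q \right)} = -66 + R$
$s{\left(z,59 \right)} - w{\left(\left(-6 + 3 \cdot 0\right)^{2} \right)} = \left(-66 - 60\right) - \left(\left(-6 + 3 \cdot 0\right)^{2}\right)^{3} = -126 - \left(\left(-6 + 0\right)^{2}\right)^{3} = -126 - \left(\left(-6\right)^{2}\right)^{3} = -126 - 36^{3} = -126 - 46656 = -46782$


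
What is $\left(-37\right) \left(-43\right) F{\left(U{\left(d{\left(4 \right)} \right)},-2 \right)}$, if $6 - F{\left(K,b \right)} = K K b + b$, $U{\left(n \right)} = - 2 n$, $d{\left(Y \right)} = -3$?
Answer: $127280$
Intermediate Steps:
$F{\left(K,b \right)} = 6 - b - b K^{2}$ ($F{\left(K,b \right)} = 6 - \left(K K b + b\right) = 6 - \left(K^{2} b + b\right) = 6 - \left(b K^{2} + b\right) = 6 - \left(b + b K^{2}\right) = 6 - b - b K^{2}$)
$\left(-37\right) \left(-43\right) F{\left(U{\left(d{\left(4 \right)} \right)},-2 \right)} = \left(-37\right) \left(-43\right) \left(6 - -2 - - 2 \left(\left(-2\right) \left(-3\right)\right)^{2}\right) = 1591 \left(6 + 2 - - 2 \cdot 6^{2}\right) = 1591 \left(6 + 2 - \left(-2\right) 36\right) = 1591 \left(6 + 2 + 72\right) = 1591 \cdot 80 = 127280$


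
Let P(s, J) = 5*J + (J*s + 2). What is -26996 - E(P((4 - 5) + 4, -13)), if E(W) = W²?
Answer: -37400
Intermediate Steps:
P(s, J) = 2 + 5*J + J*s (P(s, J) = 5*J + (2 + J*s) = 2 + 5*J + J*s)
-26996 - E(P((4 - 5) + 4, -13)) = -26996 - (2 + 5*(-13) - 13*((4 - 5) + 4))² = -26996 - (2 - 65 - 13*(-1 + 4))² = -26996 - (2 - 65 - 13*3)² = -26996 - (2 - 65 - 39)² = -26996 - 1*(-102)² = -26996 - 1*10404 = -26996 - 10404 = -37400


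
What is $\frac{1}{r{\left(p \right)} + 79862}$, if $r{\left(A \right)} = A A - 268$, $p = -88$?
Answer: $\frac{1}{87338} \approx 1.145 \cdot 10^{-5}$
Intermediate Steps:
$r{\left(A \right)} = -268 + A^{2}$ ($r{\left(A \right)} = A^{2} - 268 = -268 + A^{2}$)
$\frac{1}{r{\left(p \right)} + 79862} = \frac{1}{\left(-268 + \left(-88\right)^{2}\right) + 79862} = \frac{1}{\left(-268 + 7744\right) + 79862} = \frac{1}{7476 + 79862} = \frac{1}{87338}$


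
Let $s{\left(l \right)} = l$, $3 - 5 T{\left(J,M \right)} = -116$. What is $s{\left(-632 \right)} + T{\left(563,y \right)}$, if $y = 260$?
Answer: $- \frac{3041}{5} \approx -608.2$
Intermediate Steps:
$T{\left(J,M \right)} = \frac{119}{5}$ ($T{\left(J,M \right)} = \frac{3}{5} - - \frac{116}{5} = \frac{3}{5} + \frac{116}{5} = \frac{119}{5}$)
$s{\left(-632 \right)} + T{\left(563,y \right)} = -632 + \frac{119}{5} = - \frac{3041}{5}$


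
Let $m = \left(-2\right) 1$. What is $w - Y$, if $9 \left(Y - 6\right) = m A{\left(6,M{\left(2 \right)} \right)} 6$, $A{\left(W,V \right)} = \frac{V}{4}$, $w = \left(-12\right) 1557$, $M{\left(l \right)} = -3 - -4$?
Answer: $- \frac{56069}{3} \approx -18690.0$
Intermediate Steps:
$M{\left(l \right)} = 1$ ($M{\left(l \right)} = -3 + 4 = 1$)
$m = -2$
$w = -18684$
$A{\left(W,V \right)} = \frac{V}{4}$ ($A{\left(W,V \right)} = V \frac{1}{4} = \frac{V}{4}$)
$Y = \frac{17}{3}$ ($Y = 6 + \frac{- 2 \cdot \frac{1}{4} \cdot 1 \cdot 6}{9} = 6 + \frac{\left(-2\right) \frac{1}{4} \cdot 6}{9} = 6 + \frac{\left(- \frac{1}{2}\right) 6}{9} = 6 + \frac{1}{9} \left(-3\right) = 6 - \frac{1}{3} = \frac{17}{3} \approx 5.6667$)
$w - Y = -18684 - \frac{17}{3} = - \frac{56069}{3}$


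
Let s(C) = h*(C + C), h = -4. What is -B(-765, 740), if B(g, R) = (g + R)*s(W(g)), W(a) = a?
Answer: 153000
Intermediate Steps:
s(C) = -8*C (s(C) = -4*(C + C) = -8*C)
B(g, R) = -8*g*(R + g) (B(g, R) = (g + R)*(-8*g) = (R + g)*(-8*g) = -8*g*(R + g))
-B(-765, 740) = -(-8)*(-765)*(740 - 765) = -(-8)*(-765)*(-25) = -1*(-153000) = 153000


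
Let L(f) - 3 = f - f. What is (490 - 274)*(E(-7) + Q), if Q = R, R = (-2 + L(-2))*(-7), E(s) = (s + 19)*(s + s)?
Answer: -37800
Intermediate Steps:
L(f) = 3 (L(f) = 3 + (f - f) = 3 + 0 = 3)
E(s) = 2*s*(19 + s) (E(s) = (19 + s)*(2*s) = 2*s*(19 + s))
R = -7 (R = (-2 + 3)*(-7) = 1*(-7) = -7)
Q = -7
(490 - 274)*(E(-7) + Q) = (490 - 274)*(2*(-7)*(19 - 7) - 7) = 216*(2*(-7)*12 - 7) = 216*(-168 - 7) = 216*(-175) = -37800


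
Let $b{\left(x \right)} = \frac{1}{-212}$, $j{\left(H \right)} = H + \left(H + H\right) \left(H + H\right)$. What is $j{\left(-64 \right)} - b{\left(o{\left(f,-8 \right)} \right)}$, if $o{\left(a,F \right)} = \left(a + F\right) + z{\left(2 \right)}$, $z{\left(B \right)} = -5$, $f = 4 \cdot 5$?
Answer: $\frac{3459841}{212} \approx 16320.0$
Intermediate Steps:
$f = 20$
$j{\left(H \right)} = H + 4 H^{2}$ ($j{\left(H \right)} = H + 2 H 2 H = H + 4 H^{2}$)
$o{\left(a,F \right)} = -5 + F + a$ ($o{\left(a,F \right)} = \left(a + F\right) - 5 = \left(F + a\right) - 5 = -5 + F + a$)
$b{\left(x \right)} = - \frac{1}{212}$
$j{\left(-64 \right)} - b{\left(o{\left(f,-8 \right)} \right)} = - 64 \left(1 + 4 \left(-64\right)\right) - - \frac{1}{212} = - 64 \left(1 - 256\right) + \frac{1}{212} = \left(-64\right) \left(-255\right) + \frac{1}{212} = 16320 + \frac{1}{212} = \frac{3459841}{212}$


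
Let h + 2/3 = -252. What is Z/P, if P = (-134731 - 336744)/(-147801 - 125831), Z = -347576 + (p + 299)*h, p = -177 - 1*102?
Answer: -289472009216/1414425 ≈ -2.0466e+5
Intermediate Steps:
p = -279 (p = -177 - 102 = -279)
h = -758/3 (h = -⅔ - 252 = -758/3 ≈ -252.67)
Z = -1057888/3 (Z = -347576 + (-279 + 299)*(-758/3) = -347576 + 20*(-758/3) = -347576 - 15160/3 = -1057888/3 ≈ -3.5263e+5)
P = 471475/273632 (P = -471475/(-273632) = -471475*(-1/273632) = 471475/273632 ≈ 1.7230)
Z/P = -1057888/(3*471475/273632) = -1057888/3*273632/471475 = -289472009216/1414425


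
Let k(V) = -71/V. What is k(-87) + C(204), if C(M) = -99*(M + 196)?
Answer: -3445129/87 ≈ -39599.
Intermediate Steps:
C(M) = -19404 - 99*M (C(M) = -99*(196 + M) = -19404 - 99*M)
k(-87) + C(204) = -71/(-87) + (-19404 - 99*204) = -71*(-1/87) + (-19404 - 20196) = 71/87 - 39600 = -3445129/87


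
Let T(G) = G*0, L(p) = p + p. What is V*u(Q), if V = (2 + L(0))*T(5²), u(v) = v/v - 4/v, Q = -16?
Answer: 0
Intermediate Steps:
L(p) = 2*p
u(v) = 1 - 4/v
T(G) = 0
V = 0 (V = (2 + 2*0)*0 = (2 + 0)*0 = 2*0 = 0)
V*u(Q) = 0*((-4 - 16)/(-16)) = 0*(-1/16*(-20)) = 0*(5/4) = 0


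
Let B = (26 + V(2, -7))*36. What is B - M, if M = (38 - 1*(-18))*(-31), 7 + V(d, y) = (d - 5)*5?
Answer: 1880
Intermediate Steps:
V(d, y) = -32 + 5*d (V(d, y) = -7 + (d - 5)*5 = -7 + (-5 + d)*5 = -7 + (-25 + 5*d) = -32 + 5*d)
M = -1736 (M = (38 + 18)*(-31) = 56*(-31) = -1736)
B = 144 (B = (26 + (-32 + 5*2))*36 = (26 + (-32 + 10))*36 = (26 - 22)*36 = 4*36 = 144)
B - M = 144 - 1*(-1736) = 144 + 1736 = 1880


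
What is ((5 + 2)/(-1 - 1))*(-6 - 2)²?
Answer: -224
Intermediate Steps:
((5 + 2)/(-1 - 1))*(-6 - 2)² = (7/(-2))*(-8)² = (7*(-½))*64 = -7/2*64 = -224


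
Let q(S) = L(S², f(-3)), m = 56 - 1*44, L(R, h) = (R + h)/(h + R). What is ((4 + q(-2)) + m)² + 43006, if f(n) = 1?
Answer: 43295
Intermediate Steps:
L(R, h) = 1 (L(R, h) = (R + h)/(R + h) = 1)
m = 12 (m = 56 - 44 = 12)
q(S) = 1
((4 + q(-2)) + m)² + 43006 = ((4 + 1) + 12)² + 43006 = (5 + 12)² + 43006 = 17² + 43006 = 289 + 43006 = 43295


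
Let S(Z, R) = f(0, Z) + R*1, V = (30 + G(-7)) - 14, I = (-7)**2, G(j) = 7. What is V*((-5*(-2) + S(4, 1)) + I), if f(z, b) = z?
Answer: 1380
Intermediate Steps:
I = 49
V = 23 (V = (30 + 7) - 14 = 37 - 14 = 23)
S(Z, R) = R (S(Z, R) = 0 + R*1 = 0 + R = R)
V*((-5*(-2) + S(4, 1)) + I) = 23*((-5*(-2) + 1) + 49) = 23*((10 + 1) + 49) = 23*(11 + 49) = 23*60 = 1380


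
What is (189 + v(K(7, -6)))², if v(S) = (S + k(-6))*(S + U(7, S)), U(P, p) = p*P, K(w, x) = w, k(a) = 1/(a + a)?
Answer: 2989441/9 ≈ 3.3216e+5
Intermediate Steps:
k(a) = 1/(2*a)
U(P, p) = P*p
v(S) = 8*S*(-1/12 + S) (v(S) = (S + (½)/(-6))*(S + 7*S) = (S + (½)*(-⅙))*(8*S) = (S - 1/12)*(8*S) = (-1/12 + S)*(8*S) = 8*S*(-1/12 + S))
(189 + v(K(7, -6)))² = (189 + (⅔)*7*(-1 + 12*7))² = (189 + (⅔)*7*(-1 + 84))² = (189 + (⅔)*7*83)² = (189 + 1162/3)² = (1729/3)² = 2989441/9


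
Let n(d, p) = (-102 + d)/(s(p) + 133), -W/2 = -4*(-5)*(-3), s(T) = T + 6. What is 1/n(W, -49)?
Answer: 5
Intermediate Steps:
s(T) = 6 + T
W = 120 (W = -2*(-4*(-5))*(-3) = -40*(-3) = -2*(-60) = 120)
n(d, p) = (-102 + d)/(139 + p) (n(d, p) = (-102 + d)/((6 + p) + 133) = (-102 + d)/(139 + p))
1/n(W, -49) = 1/((-102 + 120)/(139 - 49)) = 1/(18/90) = 1/((1/90)*18) = 1/(1/5) = 5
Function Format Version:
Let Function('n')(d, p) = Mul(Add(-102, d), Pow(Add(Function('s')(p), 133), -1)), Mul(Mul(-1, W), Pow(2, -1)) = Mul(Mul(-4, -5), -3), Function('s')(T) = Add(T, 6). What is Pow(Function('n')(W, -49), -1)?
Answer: 5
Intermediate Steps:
Function('s')(T) = Add(6, T)
W = 120 (W = Mul(-2, Mul(Mul(-4, -5), -3)) = Mul(-2, Mul(20, -3)) = Mul(-2, -60) = 120)
Function('n')(d, p) = Mul(Pow(Add(139, p), -1), Add(-102, d)) (Function('n')(d, p) = Mul(Add(-102, d), Pow(Add(Add(6, p), 133), -1)) = Mul(Add(-102, d), Pow(Add(139, p), -1)) = Mul(Pow(Add(139, p), -1), Add(-102, d)))
Pow(Function('n')(W, -49), -1) = Pow(Mul(Pow(Add(139, -49), -1), Add(-102, 120)), -1) = Pow(Mul(Pow(90, -1), 18), -1) = Pow(Mul(Rational(1, 90), 18), -1) = Pow(Rational(1, 5), -1) = 5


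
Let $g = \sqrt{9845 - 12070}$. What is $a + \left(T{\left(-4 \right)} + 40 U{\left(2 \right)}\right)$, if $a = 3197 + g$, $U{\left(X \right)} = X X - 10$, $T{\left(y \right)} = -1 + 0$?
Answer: $2956 + 5 i \sqrt{89} \approx 2956.0 + 47.17 i$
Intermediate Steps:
$T{\left(y \right)} = -1$
$g = 5 i \sqrt{89}$ ($g = \sqrt{-2225} = 5 i \sqrt{89} \approx 47.17 i$)
$U{\left(X \right)} = -10 + X^{2}$ ($U{\left(X \right)} = X^{2} - 10 = -10 + X^{2}$)
$a = 3197 + 5 i \sqrt{89} \approx 3197.0 + 47.17 i$
$a + \left(T{\left(-4 \right)} + 40 U{\left(2 \right)}\right) = \left(3197 + 5 i \sqrt{89}\right) + \left(-1 + 40 \left(-10 + 2^{2}\right)\right) = \left(3197 + 5 i \sqrt{89}\right) + \left(-1 + 40 \left(-10 + 4\right)\right) = \left(3197 + 5 i \sqrt{89}\right) + \left(-1 + 40 \left(-6\right)\right) = \left(3197 + 5 i \sqrt{89}\right) - 241 = 2956 + 5 i \sqrt{89}$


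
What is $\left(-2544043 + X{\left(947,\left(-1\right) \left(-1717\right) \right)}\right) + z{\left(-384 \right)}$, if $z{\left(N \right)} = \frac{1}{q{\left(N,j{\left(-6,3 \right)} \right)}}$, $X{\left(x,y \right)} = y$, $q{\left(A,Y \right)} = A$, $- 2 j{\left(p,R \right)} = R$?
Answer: $- \frac{976253185}{384} \approx -2.5423 \cdot 10^{6}$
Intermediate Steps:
$j{\left(p,R \right)} = - \frac{R}{2}$
$z{\left(N \right)} = \frac{1}{N}$
$\left(-2544043 + X{\left(947,\left(-1\right) \left(-1717\right) \right)}\right) + z{\left(-384 \right)} = \left(-2544043 - -1717\right) + \frac{1}{-384} = \left(-2544043 + 1717\right) - \frac{1}{384} = -2542326 - \frac{1}{384} = - \frac{976253185}{384}$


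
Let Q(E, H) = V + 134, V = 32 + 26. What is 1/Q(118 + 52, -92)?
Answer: 1/192 ≈ 0.0052083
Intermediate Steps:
V = 58
Q(E, H) = 192 (Q(E, H) = 58 + 134 = 192)
1/Q(118 + 52, -92) = 1/192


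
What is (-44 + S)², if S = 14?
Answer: 900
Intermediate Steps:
(-44 + S)² = (-44 + 14)² = (-30)² = 900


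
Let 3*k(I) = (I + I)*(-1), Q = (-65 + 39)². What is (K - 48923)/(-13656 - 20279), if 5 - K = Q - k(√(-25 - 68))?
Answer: 49594/33935 + 2*I*√93/101805 ≈ 1.4614 + 0.00018945*I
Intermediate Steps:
Q = 676 (Q = (-26)² = 676)
k(I) = -2*I/3 (k(I) = ((I + I)*(-1))/3 = ((2*I)*(-1))/3 = (-2*I)/3 = -2*I/3)
K = -671 - 2*I*√93/3 (K = 5 - (676 - (-2)*√(-25 - 68)/3) = 5 - (676 - (-2)*√(-93)/3) = 5 - (676 - (-2)*I*√93/3) = 5 - (676 + 2*I*√93/3) = 5 + (-676 - 2*I*√93/3) = -671 - 2*I*√93/3 ≈ -671.0 - 6.4291*I)
(K - 48923)/(-13656 - 20279) = ((-671 - 2*I*√93/3) - 48923)/(-13656 - 20279) = (-49594 - 2*I*√93/3)/(-33935) = (-49594 - 2*I*√93/3)*(-1/33935) = 49594/33935 + 2*I*√93/101805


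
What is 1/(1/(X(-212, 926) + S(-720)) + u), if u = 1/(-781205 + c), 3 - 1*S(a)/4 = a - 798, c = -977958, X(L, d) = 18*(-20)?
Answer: 10069449012/1753439 ≈ 5742.7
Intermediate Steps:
X(L, d) = -360
S(a) = 3204 - 4*a (S(a) = 12 - 4*(a - 798) = 12 - 4*(-798 + a) = 12 + (3192 - 4*a) = 3204 - 4*a)
u = -1/1759163 (u = 1/(-781205 - 977958) = 1/(-1759163) = -1/1759163 ≈ -5.6845e-7)
1/(1/(X(-212, 926) + S(-720)) + u) = 1/(1/(-360 + (3204 - 4*(-720))) - 1/1759163) = 1/(1/(-360 + (3204 + 2880)) - 1/1759163) = 1/(1/(-360 + 6084) - 1/1759163) = 1/(1/5724 - 1/1759163) = 1/(1753439/10069449012) = 10069449012/1753439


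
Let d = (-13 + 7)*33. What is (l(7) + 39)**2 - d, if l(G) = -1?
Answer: 1642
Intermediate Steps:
d = -198 (d = -6*33 = -198)
(l(7) + 39)**2 - d = (-1 + 39)**2 - 1*(-198) = 38**2 + 198 = 1444 + 198 = 1642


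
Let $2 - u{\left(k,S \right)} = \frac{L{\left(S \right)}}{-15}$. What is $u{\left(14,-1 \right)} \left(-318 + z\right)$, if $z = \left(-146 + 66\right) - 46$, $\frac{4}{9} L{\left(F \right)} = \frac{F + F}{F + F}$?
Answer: $- \frac{4773}{5} \approx -954.6$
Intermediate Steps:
$L{\left(F \right)} = \frac{9}{4}$ ($L{\left(F \right)} = \frac{9 \frac{F + F}{F + F}}{4} = \frac{9 \frac{2 F}{2 F}}{4} = \frac{9 \cdot 2 F \frac{1}{2 F}}{4} = \frac{9}{4} \cdot 1 = \frac{9}{4}$)
$u{\left(k,S \right)} = \frac{43}{20}$ ($u{\left(k,S \right)} = 2 - \frac{9}{4 \left(-15\right)} = 2 - \frac{9}{4} \left(- \frac{1}{15}\right) = 2 - - \frac{3}{20} = 2 + \frac{3}{20} = \frac{43}{20}$)
$z = -126$ ($z = -80 - 46 = -126$)
$u{\left(14,-1 \right)} \left(-318 + z\right) = \frac{43 \left(-318 - 126\right)}{20} = \frac{43}{20} \left(-444\right) = - \frac{4773}{5}$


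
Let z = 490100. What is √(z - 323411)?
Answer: 3*√18521 ≈ 408.28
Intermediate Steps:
√(z - 323411) = √(490100 - 323411) = √166689 = 3*√18521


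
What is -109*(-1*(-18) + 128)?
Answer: -15914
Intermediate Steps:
-109*(-1*(-18) + 128) = -109*(18 + 128) = -109*146 = -15914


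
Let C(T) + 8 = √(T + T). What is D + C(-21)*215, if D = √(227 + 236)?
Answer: -1720 + √463 + 215*I*√42 ≈ -1698.5 + 1393.4*I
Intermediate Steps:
C(T) = -8 + √2*√T (C(T) = -8 + √(T + T) = -8 + √(2*T) = -8 + √2*√T)
D = √463 ≈ 21.517
D + C(-21)*215 = √463 + (-8 + √2*√(-21))*215 = √463 + (-8 + √2*(I*√21))*215 = √463 + (-8 + I*√42)*215 = √463 + (-1720 + 215*I*√42) = -1720 + √463 + 215*I*√42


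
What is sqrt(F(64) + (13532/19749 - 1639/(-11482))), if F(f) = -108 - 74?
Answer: I*sqrt(9315721929856570338)/226758018 ≈ 13.46*I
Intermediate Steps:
F(f) = -182
sqrt(F(64) + (13532/19749 - 1639/(-11482))) = sqrt(-182 + (13532/19749 - 1639/(-11482))) = sqrt(-182 + (13532*(1/19749) - 1639*(-1/11482))) = sqrt(-182 + (13532/19749 + 1639/11482)) = sqrt(-182 + 187743035/226758018) = sqrt(-41082216241/226758018) = I*sqrt(9315721929856570338)/226758018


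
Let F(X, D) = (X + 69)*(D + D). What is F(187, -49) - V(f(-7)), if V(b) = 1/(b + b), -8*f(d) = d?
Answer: -175620/7 ≈ -25089.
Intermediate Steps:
F(X, D) = 2*D*(69 + X) (F(X, D) = (69 + X)*(2*D) = 2*D*(69 + X))
f(d) = -d/8
V(b) = 1/(2*b)
F(187, -49) - V(f(-7)) = 2*(-49)*(69 + 187) - 1/(2*((-1/8*(-7)))) = 2*(-49)*256 - 1/(2*7/8) = -25088 - 8/(2*7) = -25088 - 1*4/7 = -25088 - 4/7 = -175620/7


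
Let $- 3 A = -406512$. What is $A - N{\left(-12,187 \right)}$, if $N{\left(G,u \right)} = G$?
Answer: $135516$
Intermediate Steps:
$A = 135504$ ($A = \left(- \frac{1}{3}\right) \left(-406512\right) = 135504$)
$A - N{\left(-12,187 \right)} = 135504 - -12 = 135504 + 12 = 135516$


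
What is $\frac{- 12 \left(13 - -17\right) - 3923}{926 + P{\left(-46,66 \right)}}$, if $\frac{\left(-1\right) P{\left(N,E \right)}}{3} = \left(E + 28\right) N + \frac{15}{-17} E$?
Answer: $- \frac{72811}{239236} \approx -0.30435$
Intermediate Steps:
$P{\left(N,E \right)} = \frac{45 E}{17} - 3 N \left(28 + E\right)$ ($P{\left(N,E \right)} = - 3 \left(\left(E + 28\right) N + \frac{15}{-17} E\right) = - 3 \left(\left(28 + E\right) N + 15 \left(- \frac{1}{17}\right) E\right) = - 3 \left(N \left(28 + E\right) - \frac{15 E}{17}\right) = - 3 \left(- \frac{15 E}{17} + N \left(28 + E\right)\right) = \frac{45 E}{17} - 3 N \left(28 + E\right)$)
$\frac{- 12 \left(13 - -17\right) - 3923}{926 + P{\left(-46,66 \right)}} = \frac{- 12 \left(13 - -17\right) - 3923}{926 - \left(- \frac{68658}{17} - 9108\right)} = \frac{- 12 \left(13 + \left(-3 + 20\right)\right) - 3923}{926 + \left(3864 + \frac{2970}{17} + 9108\right)} = \frac{- 12 \left(13 + 17\right) - 3923}{926 + \frac{223494}{17}} = \frac{\left(-12\right) 30 - 3923}{\frac{239236}{17}} = \left(-360 - 3923\right) \frac{17}{239236} = \left(-4283\right) \frac{17}{239236} = - \frac{72811}{239236}$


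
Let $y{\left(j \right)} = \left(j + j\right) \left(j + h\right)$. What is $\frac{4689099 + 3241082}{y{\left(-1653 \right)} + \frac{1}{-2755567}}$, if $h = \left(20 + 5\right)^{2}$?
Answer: $\frac{3121735009661}{1337854546865} \approx 2.3334$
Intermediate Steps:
$h = 625$ ($h = 25^{2} = 625$)
$y{\left(j \right)} = 2 j \left(625 + j\right)$ ($y{\left(j \right)} = \left(j + j\right) \left(j + 625\right) = 2 j \left(625 + j\right)$)
$\frac{4689099 + 3241082}{y{\left(-1653 \right)} + \frac{1}{-2755567}} = \frac{4689099 + 3241082}{2 \left(-1653\right) \left(625 - 1653\right) + \frac{1}{-2755567}} = \frac{7930181}{2 \left(-1653\right) \left(-1028\right) - \frac{1}{2755567}} = \frac{7930181}{3398568 - \frac{1}{2755567}} = \frac{7930181}{\frac{9364981828055}{2755567}} = 7930181 \cdot \frac{2755567}{9364981828055} = \frac{3121735009661}{1337854546865}$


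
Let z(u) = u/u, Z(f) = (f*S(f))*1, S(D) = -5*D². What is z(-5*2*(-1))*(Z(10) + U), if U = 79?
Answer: -4921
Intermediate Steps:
Z(f) = -5*f³ (Z(f) = (f*(-5*f²))*1 = -5*f³*1 = -5*f³)
z(u) = 1
z(-5*2*(-1))*(Z(10) + U) = 1*(-5*10³ + 79) = 1*(-5*1000 + 79) = 1*(-5000 + 79) = 1*(-4921) = -4921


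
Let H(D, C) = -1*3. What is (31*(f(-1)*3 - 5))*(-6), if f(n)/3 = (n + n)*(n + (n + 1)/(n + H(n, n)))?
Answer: -2418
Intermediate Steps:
H(D, C) = -3
f(n) = 6*n*(n + (1 + n)/(-3 + n)) (f(n) = 3*((n + n)*(n + (n + 1)/(n - 3))) = 3*((2*n)*(n + (1 + n)/(-3 + n))) = 3*(2*n*(n + (1 + n)/(-3 + n))) = 6*n*(n + (1 + n)/(-3 + n)))
(31*(f(-1)*3 - 5))*(-6) = (31*((6*(-1)*(1 + (-1)² - 2*(-1))/(-3 - 1))*3 - 5))*(-6) = (31*((6*(-1)*(1 + 1 + 2)/(-4))*3 - 5))*(-6) = (31*((6*(-1)*(-¼)*4)*3 - 5))*(-6) = (31*(6*3 - 5))*(-6) = (31*(18 - 5))*(-6) = (31*13)*(-6) = 403*(-6) = -2418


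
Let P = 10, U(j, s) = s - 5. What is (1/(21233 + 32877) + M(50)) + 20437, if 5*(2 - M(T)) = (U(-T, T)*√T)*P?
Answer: 1105954291/54110 - 450*√2 ≈ 19803.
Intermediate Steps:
U(j, s) = -5 + s
M(T) = 2 - 2*√T*(-5 + T) (M(T) = 2 - (-5 + T)*√T*10/5 = 2 - √T*(-5 + T)*10/5 = 2 - 2*√T*(-5 + T))
(1/(21233 + 32877) + M(50)) + 20437 = (1/(21233 + 32877) + (2 + 2*√50*(5 - 1*50))) + 20437 = (1/54110 + (2 + 2*(5*√2)*(5 - 50))) + 20437 = (1/54110 + (2 + 2*(5*√2)*(-45))) + 20437 = (1/54110 + (2 - 450*√2)) + 20437 = (108221/54110 - 450*√2) + 20437 = 1105954291/54110 - 450*√2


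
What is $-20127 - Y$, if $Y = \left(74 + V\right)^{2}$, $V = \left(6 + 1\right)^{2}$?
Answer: $-35256$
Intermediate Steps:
$V = 49$ ($V = 7^{2} = 49$)
$Y = 15129$ ($Y = \left(74 + 49\right)^{2} = 123^{2} = 15129$)
$-20127 - Y = -20127 - 15129 = -35256$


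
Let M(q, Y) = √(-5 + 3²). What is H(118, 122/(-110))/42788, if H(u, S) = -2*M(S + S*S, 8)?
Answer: -1/10697 ≈ -9.3484e-5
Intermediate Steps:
M(q, Y) = 2 (M(q, Y) = √(-5 + 9) = √4 = 2)
H(u, S) = -4 (H(u, S) = -2*2 = -4)
H(118, 122/(-110))/42788 = -4/42788 = -4*1/42788 = -1/10697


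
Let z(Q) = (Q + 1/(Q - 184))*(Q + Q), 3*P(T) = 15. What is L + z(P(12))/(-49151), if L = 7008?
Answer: 61656578292/8798029 ≈ 7008.0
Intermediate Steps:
P(T) = 5 (P(T) = (⅓)*15 = 5)
z(Q) = 2*Q*(Q + 1/(-184 + Q)) (z(Q) = (Q + 1/(-184 + Q))*(2*Q) = 2*Q*(Q + 1/(-184 + Q)))
L + z(P(12))/(-49151) = 7008 + (2*5*(1 + 5² - 184*5)/(-184 + 5))/(-49151) = 7008 + (2*5*(1 + 25 - 920)/(-179))*(-1/49151) = 7008 + (2*5*(-1/179)*(-894))*(-1/49151) = 7008 + (8940/179)*(-1/49151) = 7008 - 8940/8798029 = 61656578292/8798029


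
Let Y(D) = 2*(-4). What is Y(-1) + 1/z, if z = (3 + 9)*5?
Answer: -479/60 ≈ -7.9833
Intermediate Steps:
z = 60 (z = 12*5 = 60)
Y(D) = -8
Y(-1) + 1/z = -8 + 1/60 = -479/60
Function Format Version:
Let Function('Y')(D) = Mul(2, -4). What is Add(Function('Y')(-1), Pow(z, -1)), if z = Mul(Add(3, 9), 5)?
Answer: Rational(-479, 60) ≈ -7.9833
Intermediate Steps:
z = 60 (z = Mul(12, 5) = 60)
Function('Y')(D) = -8
Add(Function('Y')(-1), Pow(z, -1)) = Add(-8, Pow(60, -1)) = Add(-8, Rational(1, 60)) = Rational(-479, 60)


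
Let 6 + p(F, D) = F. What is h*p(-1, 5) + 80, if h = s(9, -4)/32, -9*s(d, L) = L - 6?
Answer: 11485/144 ≈ 79.757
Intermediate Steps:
p(F, D) = -6 + F
s(d, L) = 2/3 - L/9 (s(d, L) = -(L - 6)/9 = -(-6 + L)/9 = 2/3 - L/9)
h = 5/144 (h = (2/3 - 1/9*(-4))/32 = (2/3 + 4/9)*(1/32) = (10/9)*(1/32) = 5/144 ≈ 0.034722)
h*p(-1, 5) + 80 = 5*(-6 - 1)/144 + 80 = (5/144)*(-7) + 80 = -35/144 + 80 = 11485/144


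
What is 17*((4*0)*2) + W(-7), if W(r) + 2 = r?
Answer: -9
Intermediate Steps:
W(r) = -2 + r
17*((4*0)*2) + W(-7) = 17*((4*0)*2) + (-2 - 7) = 17*(0*2) - 9 = 17*0 - 9 = 0 - 9 = -9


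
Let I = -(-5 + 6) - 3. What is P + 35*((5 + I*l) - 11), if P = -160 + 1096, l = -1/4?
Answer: 761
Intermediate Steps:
I = -4 (I = -1*1 - 3 = -1 - 3 = -4)
l = -¼ (l = -1*¼ = -¼ ≈ -0.25000)
P = 936
P + 35*((5 + I*l) - 11) = 936 + 35*((5 - 4*(-¼)) - 11) = 936 + 35*((5 + 1) - 11) = 936 + 35*(6 - 11) = 936 + 35*(-5) = 936 - 175 = 761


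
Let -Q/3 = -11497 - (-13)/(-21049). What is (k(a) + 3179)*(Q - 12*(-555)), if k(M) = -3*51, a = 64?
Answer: 2621083187388/21049 ≈ 1.2452e+8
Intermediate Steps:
k(M) = -153
Q = 726001098/21049 (Q = -3*(-11497 - (-13)/(-21049)) = -3*(-11497 - (-13)*(-1)/21049) = -3*(-11497 - 1*13/21049) = -3*(-11497 - 13/21049) = -3*(-242000366/21049) = 726001098/21049 ≈ 34491.)
(k(a) + 3179)*(Q - 12*(-555)) = (-153 + 3179)*(726001098/21049 - 12*(-555)) = 3026*(726001098/21049 + 6660) = 3026*(866187438/21049) = 2621083187388/21049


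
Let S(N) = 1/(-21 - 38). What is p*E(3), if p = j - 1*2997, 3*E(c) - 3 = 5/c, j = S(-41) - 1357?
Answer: -399602/59 ≈ -6772.9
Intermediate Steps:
S(N) = -1/59 (S(N) = 1/(-59) = -1/59)
j = -80064/59 (j = -1/59 - 1357 = -80064/59 ≈ -1357.0)
E(c) = 1 + 5/(3*c) (E(c) = 1 + (5/c)/3 = 1 + 5/(3*c))
p = -256887/59 (p = -80064/59 - 1*2997 = -80064/59 - 2997 = -256887/59 ≈ -4354.0)
p*E(3) = -256887*(5/3 + 3)/(59*3) = -85629*14/(59*3) = -256887/59*14/9 = -399602/59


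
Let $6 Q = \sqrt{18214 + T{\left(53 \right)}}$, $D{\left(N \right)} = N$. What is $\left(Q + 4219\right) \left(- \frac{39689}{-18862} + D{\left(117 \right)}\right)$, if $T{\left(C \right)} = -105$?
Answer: $\frac{9478164917}{18862} + \frac{2246543 \sqrt{18109}}{113172} \approx 5.0517 \cdot 10^{5}$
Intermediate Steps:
$Q = \frac{\sqrt{18109}}{6}$ ($Q = \frac{\sqrt{18214 - 105}}{6} = \frac{\sqrt{18109}}{6} \approx 22.428$)
$\left(Q + 4219\right) \left(- \frac{39689}{-18862} + D{\left(117 \right)}\right) = \left(\frac{\sqrt{18109}}{6} + 4219\right) \left(- \frac{39689}{-18862} + 117\right) = \left(4219 + \frac{\sqrt{18109}}{6}\right) \left(\left(-39689\right) \left(- \frac{1}{18862}\right) + 117\right) = \left(4219 + \frac{\sqrt{18109}}{6}\right) \left(\frac{39689}{18862} + 117\right) = \left(4219 + \frac{\sqrt{18109}}{6}\right) \frac{2246543}{18862} = \frac{9478164917}{18862} + \frac{2246543 \sqrt{18109}}{113172}$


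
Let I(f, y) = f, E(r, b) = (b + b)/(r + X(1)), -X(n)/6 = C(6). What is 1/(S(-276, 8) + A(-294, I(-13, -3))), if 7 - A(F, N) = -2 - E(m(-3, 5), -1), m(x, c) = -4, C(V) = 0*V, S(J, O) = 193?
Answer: 2/405 ≈ 0.0049383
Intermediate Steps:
C(V) = 0
X(n) = 0 (X(n) = -6*0 = 0)
E(r, b) = 2*b/r (E(r, b) = (b + b)/(r + 0) = (2*b)/r = 2*b/r)
A(F, N) = 19/2 (A(F, N) = 7 - (-2 - 2*(-1)/(-4)) = 7 - (-2 - 2*(-1)*(-1)/4) = 7 - (-2 - 1*1/2) = 7 - (-2 - 1/2) = 7 - 1*(-5/2) = 7 + 5/2 = 19/2)
1/(S(-276, 8) + A(-294, I(-13, -3))) = 1/(193 + 19/2) = 1/(405/2) = 2/405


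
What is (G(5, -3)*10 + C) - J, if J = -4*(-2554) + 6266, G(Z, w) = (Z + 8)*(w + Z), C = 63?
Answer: -16159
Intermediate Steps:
G(Z, w) = (8 + Z)*(Z + w)
J = 16482 (J = 10216 + 6266 = 16482)
(G(5, -3)*10 + C) - J = ((5**2 + 8*5 + 8*(-3) + 5*(-3))*10 + 63) - 1*16482 = ((25 + 40 - 24 - 15)*10 + 63) - 16482 = (26*10 + 63) - 16482 = (260 + 63) - 16482 = 323 - 16482 = -16159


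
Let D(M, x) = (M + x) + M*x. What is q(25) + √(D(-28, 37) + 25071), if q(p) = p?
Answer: 25 + 2*√6011 ≈ 180.06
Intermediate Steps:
D(M, x) = M + x + M*x
q(25) + √(D(-28, 37) + 25071) = 25 + √((-28 + 37 - 28*37) + 25071) = 25 + √((-28 + 37 - 1036) + 25071) = 25 + √(-1027 + 25071) = 25 + √24044 = 25 + 2*√6011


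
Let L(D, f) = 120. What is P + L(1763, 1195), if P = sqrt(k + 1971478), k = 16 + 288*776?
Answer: 120 + sqrt(2194982) ≈ 1601.5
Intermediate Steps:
k = 223504 (k = 16 + 223488 = 223504)
P = sqrt(2194982) (P = sqrt(223504 + 1971478) = sqrt(2194982) ≈ 1481.5)
P + L(1763, 1195) = sqrt(2194982) + 120 = 120 + sqrt(2194982)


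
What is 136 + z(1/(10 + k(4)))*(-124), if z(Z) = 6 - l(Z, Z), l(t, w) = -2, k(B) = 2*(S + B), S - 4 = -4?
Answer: -856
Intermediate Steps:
S = 0 (S = 4 - 4 = 0)
k(B) = 2*B (k(B) = 2*(0 + B) = 2*B)
z(Z) = 8 (z(Z) = 6 - 1*(-2) = 6 + 2 = 8)
136 + z(1/(10 + k(4)))*(-124) = 136 + 8*(-124) = 136 - 992 = -856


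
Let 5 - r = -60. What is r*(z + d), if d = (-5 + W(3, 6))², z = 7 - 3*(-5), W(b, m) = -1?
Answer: 3770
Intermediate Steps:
r = 65 (r = 5 - 1*(-60) = 5 + 60 = 65)
z = 22 (z = 7 + 15 = 22)
d = 36 (d = (-5 - 1)² = (-6)² = 36)
r*(z + d) = 65*(22 + 36) = 65*58 = 3770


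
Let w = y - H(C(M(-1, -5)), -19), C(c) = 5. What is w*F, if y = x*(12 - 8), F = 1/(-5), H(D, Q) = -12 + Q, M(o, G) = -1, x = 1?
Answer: -7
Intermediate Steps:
F = -⅕ ≈ -0.20000
y = 4 (y = 1*(12 - 8) = 1*4 = 4)
w = 35 (w = 4 - (-12 - 19) = 4 - 1*(-31) = 4 + 31 = 35)
w*F = 35*(-⅕) = -7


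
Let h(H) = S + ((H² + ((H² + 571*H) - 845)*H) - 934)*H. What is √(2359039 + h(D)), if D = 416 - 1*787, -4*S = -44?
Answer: 6*I*√288267447 ≈ 1.0187e+5*I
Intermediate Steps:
S = 11 (S = -¼*(-44) = 11)
D = -371 (D = 416 - 787 = -371)
h(H) = 11 + H*(-934 + H² + H*(-845 + H² + 571*H)) (h(H) = 11 + ((H² + ((H² + 571*H) - 845)*H) - 934)*H = 11 + ((H² + (-845 + H² + 571*H)*H) - 934)*H = 11 + ((H² + H*(-845 + H² + 571*H)) - 934)*H = 11 + (-934 + H² + H*(-845 + H² + 571*H))*H = 11 + H*(-934 + H² + H*(-845 + H² + 571*H)))
√(2359039 + h(D)) = √(2359039 + (11 + (-371)⁴ - 934*(-371) - 845*(-371)² + 572*(-371)³)) = √(2359039 + (11 + 18945044881 + 346514 - 845*137641 + 572*(-51064811))) = √(2359039 + (11 + 18945044881 + 346514 - 116306645 - 29209071892)) = √(2359039 - 10379987131) = √(-10377628092) = 6*I*√288267447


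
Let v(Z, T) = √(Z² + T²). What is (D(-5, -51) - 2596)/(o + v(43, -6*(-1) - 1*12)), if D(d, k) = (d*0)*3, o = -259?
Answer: 168091/16299 + 649*√1885/16299 ≈ 12.042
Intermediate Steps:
D(d, k) = 0 (D(d, k) = 0*3 = 0)
v(Z, T) = √(T² + Z²)
(D(-5, -51) - 2596)/(o + v(43, -6*(-1) - 1*12)) = (0 - 2596)/(-259 + √((-6*(-1) - 1*12)² + 43²)) = -2596/(-259 + √((6 - 12)² + 1849)) = -2596/(-259 + √((-6)² + 1849)) = -2596/(-259 + √(36 + 1849)) = -2596/(-259 + √1885)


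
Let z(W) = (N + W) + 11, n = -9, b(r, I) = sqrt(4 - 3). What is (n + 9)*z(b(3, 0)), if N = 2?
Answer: 0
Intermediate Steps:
b(r, I) = 1 (b(r, I) = sqrt(1) = 1)
z(W) = 13 + W (z(W) = (2 + W) + 11 = 13 + W)
(n + 9)*z(b(3, 0)) = (-9 + 9)*(13 + 1) = 0*14 = 0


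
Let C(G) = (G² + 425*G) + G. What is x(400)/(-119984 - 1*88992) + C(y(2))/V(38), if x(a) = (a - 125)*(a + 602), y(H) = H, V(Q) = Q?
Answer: 42103139/1985272 ≈ 21.208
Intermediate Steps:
C(G) = G² + 426*G
x(a) = (-125 + a)*(602 + a)
x(400)/(-119984 - 1*88992) + C(y(2))/V(38) = (-75250 + 400² + 477*400)/(-119984 - 1*88992) + (2*(426 + 2))/38 = (-75250 + 160000 + 190800)/(-119984 - 88992) + (2*428)*(1/38) = 275550/(-208976) + 856*(1/38) = 275550*(-1/208976) + 428/19 = -137775/104488 + 428/19 = 42103139/1985272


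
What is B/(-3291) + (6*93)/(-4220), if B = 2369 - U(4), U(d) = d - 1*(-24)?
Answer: -5857699/6944010 ≈ -0.84356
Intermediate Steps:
U(d) = 24 + d (U(d) = d + 24 = 24 + d)
B = 2341 (B = 2369 - (24 + 4) = 2369 - 1*28 = 2369 - 28 = 2341)
B/(-3291) + (6*93)/(-4220) = 2341/(-3291) + (6*93)/(-4220) = 2341*(-1/3291) + 558*(-1/4220) = -2341/3291 - 279/2110 = -5857699/6944010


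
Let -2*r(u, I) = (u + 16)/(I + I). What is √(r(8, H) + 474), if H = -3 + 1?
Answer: 3*√53 ≈ 21.840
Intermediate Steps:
H = -2
r(u, I) = -(16 + u)/(4*I) (r(u, I) = -(u + 16)/(2*(I + I)) = -(16 + u)/(2*(2*I)) = -(16 + u)*1/(2*I)/2 = -(16 + u)/(4*I))
√(r(8, H) + 474) = √((¼)*(-16 - 1*8)/(-2) + 474) = √((¼)*(-½)*(-16 - 8) + 474) = √((¼)*(-½)*(-24) + 474) = √(3 + 474) = √477 = 3*√53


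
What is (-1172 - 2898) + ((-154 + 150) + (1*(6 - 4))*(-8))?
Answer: -4090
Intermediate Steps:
(-1172 - 2898) + ((-154 + 150) + (1*(6 - 4))*(-8)) = -4070 + (-4 + (1*2)*(-8)) = -4070 + (-4 + 2*(-8)) = -4070 + (-4 - 16) = -4070 - 20 = -4090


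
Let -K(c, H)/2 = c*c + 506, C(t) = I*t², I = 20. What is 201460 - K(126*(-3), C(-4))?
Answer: 488240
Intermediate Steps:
C(t) = 20*t²
K(c, H) = -1012 - 2*c² (K(c, H) = -2*(c*c + 506) = -2*(c² + 506) = -2*(506 + c²) = -1012 - 2*c²)
201460 - K(126*(-3), C(-4)) = 201460 - (-1012 - 2*(126*(-3))²) = 201460 - (-1012 - 2*(-378)²) = 201460 - (-1012 - 2*142884) = 201460 - (-1012 - 285768) = 201460 - 1*(-286780) = 201460 + 286780 = 488240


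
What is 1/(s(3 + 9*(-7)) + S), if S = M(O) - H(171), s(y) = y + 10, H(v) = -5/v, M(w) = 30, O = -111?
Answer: -171/3415 ≈ -0.050073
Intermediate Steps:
s(y) = 10 + y
S = 5135/171 (S = 30 - (-5)/171 = 30 - 1*(-5/171) = 30 + 5/171 = 5135/171 ≈ 30.029)
1/(s(3 + 9*(-7)) + S) = 1/((10 + (3 + 9*(-7))) + 5135/171) = 1/((10 + (3 - 63)) + 5135/171) = 1/((10 - 60) + 5135/171) = 1/(-50 + 5135/171) = 1/(-3415/171) = -171/3415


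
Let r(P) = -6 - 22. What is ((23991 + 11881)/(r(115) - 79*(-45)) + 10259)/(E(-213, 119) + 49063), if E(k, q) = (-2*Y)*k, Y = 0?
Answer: 5174195/24720743 ≈ 0.20931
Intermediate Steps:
r(P) = -28
E(k, q) = 0 (E(k, q) = (-2*0)*k = 0*k = 0)
((23991 + 11881)/(r(115) - 79*(-45)) + 10259)/(E(-213, 119) + 49063) = ((23991 + 11881)/(-28 - 79*(-45)) + 10259)/(0 + 49063) = (35872/(-28 + 3555) + 10259)/49063 = (35872/3527 + 10259)*(1/49063) = (36219365/3527)*(1/49063) = 5174195/24720743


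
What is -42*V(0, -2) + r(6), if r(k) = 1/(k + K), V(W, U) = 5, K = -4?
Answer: -419/2 ≈ -209.50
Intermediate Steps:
r(k) = 1/(-4 + k) (r(k) = 1/(k - 4) = 1/(-4 + k))
-42*V(0, -2) + r(6) = -42*5 + 1/(-4 + 6) = -7*30 + 1/2 = -210 + ½ = -419/2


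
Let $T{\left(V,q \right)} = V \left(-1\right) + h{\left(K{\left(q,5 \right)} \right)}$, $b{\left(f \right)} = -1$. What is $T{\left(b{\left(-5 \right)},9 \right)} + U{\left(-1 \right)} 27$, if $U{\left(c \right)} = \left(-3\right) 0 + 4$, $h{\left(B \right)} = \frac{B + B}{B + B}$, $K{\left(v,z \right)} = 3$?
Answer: $110$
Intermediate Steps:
$h{\left(B \right)} = 1$ ($h{\left(B \right)} = \frac{2 B}{2 B} = 2 B \frac{1}{2 B} = 1$)
$T{\left(V,q \right)} = 1 - V$ ($T{\left(V,q \right)} = V \left(-1\right) + 1 = - V + 1 = 1 - V$)
$U{\left(c \right)} = 4$ ($U{\left(c \right)} = 0 + 4 = 4$)
$T{\left(b{\left(-5 \right)},9 \right)} + U{\left(-1 \right)} 27 = \left(1 - -1\right) + 4 \cdot 27 = \left(1 + 1\right) + 108 = 2 + 108 = 110$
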